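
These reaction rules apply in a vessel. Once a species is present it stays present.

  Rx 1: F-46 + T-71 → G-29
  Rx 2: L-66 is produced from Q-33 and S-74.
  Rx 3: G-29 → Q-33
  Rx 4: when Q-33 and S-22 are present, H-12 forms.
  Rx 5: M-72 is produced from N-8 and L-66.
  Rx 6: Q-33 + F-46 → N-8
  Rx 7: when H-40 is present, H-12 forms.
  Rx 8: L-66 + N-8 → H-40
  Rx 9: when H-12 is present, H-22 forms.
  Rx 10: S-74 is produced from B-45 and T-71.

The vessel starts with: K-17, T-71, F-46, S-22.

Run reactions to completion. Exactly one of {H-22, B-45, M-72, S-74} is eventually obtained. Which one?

F-46 and T-71 present → G-29 forms (Rx 1).
G-29 present → Q-33 forms (Rx 3).
Q-33 and S-22 present → H-12 forms (Rx 4).
H-12 present → H-22 forms (Rx 9).
S-74 would need B-45 and T-71 (Rx 10), but B-45 never forms. M-72 would need N-8 and L-66 (Rx 5), but L-66 never forms. No rule produces B-45, and it is not given.

H-22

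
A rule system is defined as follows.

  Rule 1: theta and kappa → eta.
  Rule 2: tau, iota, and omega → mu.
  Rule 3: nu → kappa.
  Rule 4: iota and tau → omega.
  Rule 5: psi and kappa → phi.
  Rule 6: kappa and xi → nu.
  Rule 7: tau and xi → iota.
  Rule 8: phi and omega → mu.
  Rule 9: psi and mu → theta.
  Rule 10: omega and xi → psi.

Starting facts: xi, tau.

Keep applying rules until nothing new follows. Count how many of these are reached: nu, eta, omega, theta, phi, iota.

tau and xi hold, so iota follows (Rule 7).
iota and tau hold, so omega follows (Rule 4).
From omega and xi, Rule 10 gives psi.
From tau, iota, and omega, Rule 2 gives mu.
psi and mu hold, so theta follows (Rule 9).
nu would need kappa and xi (Rule 6), but kappa is never established.
eta would need theta and kappa (Rule 1), but kappa is never established.
omega: reached.
theta: reached.
phi would need psi and kappa (Rule 5), but kappa is never established.
iota: reached.
Reached: omega, theta, and iota — 3 of the 6.

3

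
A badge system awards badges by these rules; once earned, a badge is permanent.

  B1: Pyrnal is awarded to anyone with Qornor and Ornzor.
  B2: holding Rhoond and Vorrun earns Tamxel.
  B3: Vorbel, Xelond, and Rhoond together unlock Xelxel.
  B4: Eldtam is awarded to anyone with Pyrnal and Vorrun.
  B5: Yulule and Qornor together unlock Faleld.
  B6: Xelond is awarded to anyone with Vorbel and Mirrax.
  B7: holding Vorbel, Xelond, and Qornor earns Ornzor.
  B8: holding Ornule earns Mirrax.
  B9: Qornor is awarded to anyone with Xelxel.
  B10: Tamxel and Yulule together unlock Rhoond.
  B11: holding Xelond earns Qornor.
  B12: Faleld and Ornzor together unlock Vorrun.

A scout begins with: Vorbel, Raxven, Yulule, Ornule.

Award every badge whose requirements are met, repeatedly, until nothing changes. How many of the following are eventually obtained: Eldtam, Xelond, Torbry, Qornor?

With Ornule, Mirrax is earned (B8).
With Vorbel and Mirrax, Xelond is earned (B6).
With Xelond, Qornor is earned (B11).
With Vorbel, Xelond, and Qornor, Ornzor is earned (B7).
With Yulule and Qornor, Faleld is earned (B5).
With Qornor and Ornzor, Pyrnal is earned (B1).
With Faleld and Ornzor, Vorrun is earned (B12).
With Pyrnal and Vorrun, Eldtam is earned (B4).
Eldtam: reached.
Xelond: reached.
No rule produces Torbry, and it is not given.
Qornor: reached.
Reached: Eldtam, Xelond, and Qornor — 3 of the 4.

3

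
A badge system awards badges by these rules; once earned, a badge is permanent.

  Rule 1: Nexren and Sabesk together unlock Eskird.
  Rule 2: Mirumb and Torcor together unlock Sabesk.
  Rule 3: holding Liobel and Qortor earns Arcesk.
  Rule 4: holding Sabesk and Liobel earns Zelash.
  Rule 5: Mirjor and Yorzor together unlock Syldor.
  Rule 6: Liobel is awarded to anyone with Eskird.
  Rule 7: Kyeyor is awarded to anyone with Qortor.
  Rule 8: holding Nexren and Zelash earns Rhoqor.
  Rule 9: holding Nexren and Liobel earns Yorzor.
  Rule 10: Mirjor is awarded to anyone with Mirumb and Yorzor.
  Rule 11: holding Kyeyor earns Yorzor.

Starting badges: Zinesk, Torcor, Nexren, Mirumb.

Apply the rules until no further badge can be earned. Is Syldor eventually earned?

Yes

With Mirumb and Torcor, Sabesk is earned (Rule 2).
With Nexren and Sabesk, Eskird is earned (Rule 1).
With Eskird, Liobel is earned (Rule 6).
With Nexren and Liobel, Yorzor is earned (Rule 9).
With Mirumb and Yorzor, Mirjor is earned (Rule 10).
With Mirjor and Yorzor, Syldor is earned (Rule 5).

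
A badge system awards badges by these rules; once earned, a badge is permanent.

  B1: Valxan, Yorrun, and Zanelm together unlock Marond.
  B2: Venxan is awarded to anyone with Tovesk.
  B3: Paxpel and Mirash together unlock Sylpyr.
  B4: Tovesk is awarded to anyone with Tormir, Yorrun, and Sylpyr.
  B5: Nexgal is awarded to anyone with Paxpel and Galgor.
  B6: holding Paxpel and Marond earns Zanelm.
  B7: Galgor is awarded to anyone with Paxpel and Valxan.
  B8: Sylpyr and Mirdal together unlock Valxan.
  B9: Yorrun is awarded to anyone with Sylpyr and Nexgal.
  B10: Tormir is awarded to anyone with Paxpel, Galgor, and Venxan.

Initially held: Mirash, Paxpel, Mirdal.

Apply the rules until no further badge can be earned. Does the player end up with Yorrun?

With Paxpel and Mirash, Sylpyr is earned (B3).
With Sylpyr and Mirdal, Valxan is earned (B8).
With Paxpel and Valxan, Galgor is earned (B7).
With Paxpel and Galgor, Nexgal is earned (B5).
With Sylpyr and Nexgal, Yorrun is earned (B9).

Yes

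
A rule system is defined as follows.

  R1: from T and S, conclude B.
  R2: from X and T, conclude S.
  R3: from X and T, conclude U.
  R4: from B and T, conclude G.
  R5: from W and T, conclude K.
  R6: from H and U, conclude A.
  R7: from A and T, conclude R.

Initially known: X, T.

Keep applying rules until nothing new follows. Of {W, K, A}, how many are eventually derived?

No rule produces W, and it is not given.
K would need W and T (R5), but W is never established.
A would need H and U (R6), but H is never established.
None of the 3 are reached.

0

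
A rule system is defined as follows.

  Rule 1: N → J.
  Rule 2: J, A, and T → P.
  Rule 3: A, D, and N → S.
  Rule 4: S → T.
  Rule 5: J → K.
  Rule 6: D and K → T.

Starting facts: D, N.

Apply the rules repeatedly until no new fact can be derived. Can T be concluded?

Yes

From N, Rule 1 gives J.
From J, Rule 5 gives K.
D and K hold, so T follows (Rule 6).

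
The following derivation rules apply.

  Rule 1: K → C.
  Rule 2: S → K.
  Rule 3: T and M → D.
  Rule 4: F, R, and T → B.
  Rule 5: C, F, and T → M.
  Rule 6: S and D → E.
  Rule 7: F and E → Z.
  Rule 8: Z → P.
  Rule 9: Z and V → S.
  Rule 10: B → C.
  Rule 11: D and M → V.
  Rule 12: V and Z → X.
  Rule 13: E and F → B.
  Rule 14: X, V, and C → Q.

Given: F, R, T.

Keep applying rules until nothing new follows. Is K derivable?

No

K would need S (Rule 2), but S is never established.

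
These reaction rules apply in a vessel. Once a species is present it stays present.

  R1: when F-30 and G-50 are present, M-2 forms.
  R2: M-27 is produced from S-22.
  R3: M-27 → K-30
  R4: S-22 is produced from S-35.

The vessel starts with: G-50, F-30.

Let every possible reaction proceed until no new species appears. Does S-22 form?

No

S-22 would need S-35 (R4), but S-35 never forms.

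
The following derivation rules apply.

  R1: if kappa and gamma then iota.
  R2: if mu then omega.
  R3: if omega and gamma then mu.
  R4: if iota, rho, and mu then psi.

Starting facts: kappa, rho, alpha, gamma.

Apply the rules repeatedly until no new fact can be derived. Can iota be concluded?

kappa and gamma hold, so iota follows (R1).

Yes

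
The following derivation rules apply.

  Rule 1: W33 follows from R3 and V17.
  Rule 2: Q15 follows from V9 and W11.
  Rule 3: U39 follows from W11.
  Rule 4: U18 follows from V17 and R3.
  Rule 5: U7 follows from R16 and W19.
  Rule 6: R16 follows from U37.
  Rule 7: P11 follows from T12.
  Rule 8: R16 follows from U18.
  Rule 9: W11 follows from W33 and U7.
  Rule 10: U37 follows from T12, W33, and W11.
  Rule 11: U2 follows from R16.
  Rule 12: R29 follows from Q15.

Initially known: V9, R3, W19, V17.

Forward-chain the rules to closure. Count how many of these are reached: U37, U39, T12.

R3 and V17 hold, so W33 follows (Rule 1).
From V17 and R3, Rule 4 gives U18.
U18 holds, so R16 follows (Rule 8).
From R16 and W19, Rule 5 gives U7.
From W33 and U7, Rule 9 gives W11.
From W11, Rule 3 gives U39.
U37 would need T12, W33, and W11 (Rule 10), but T12 is never established.
U39: reached.
No rule produces T12, and it is not given.
Reached: U39 — 1 of the 3.

1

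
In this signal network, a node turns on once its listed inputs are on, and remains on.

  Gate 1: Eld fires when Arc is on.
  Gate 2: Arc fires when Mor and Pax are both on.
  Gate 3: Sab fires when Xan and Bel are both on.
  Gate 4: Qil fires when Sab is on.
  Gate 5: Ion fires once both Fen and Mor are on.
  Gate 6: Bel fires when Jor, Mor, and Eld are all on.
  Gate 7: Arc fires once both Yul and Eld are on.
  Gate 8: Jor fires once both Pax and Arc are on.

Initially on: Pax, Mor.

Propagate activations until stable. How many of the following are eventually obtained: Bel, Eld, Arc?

Mor and Pax are on, so Arc fires (Gate 2).
Gate 1: Arc on → Eld on.
Pax and Arc are on, so Jor fires (Gate 8).
Gate 6: Jor, Mor, and Eld on → Bel on.
Bel: reached.
Eld: reached.
Arc: reached.
All 3 are reached.

3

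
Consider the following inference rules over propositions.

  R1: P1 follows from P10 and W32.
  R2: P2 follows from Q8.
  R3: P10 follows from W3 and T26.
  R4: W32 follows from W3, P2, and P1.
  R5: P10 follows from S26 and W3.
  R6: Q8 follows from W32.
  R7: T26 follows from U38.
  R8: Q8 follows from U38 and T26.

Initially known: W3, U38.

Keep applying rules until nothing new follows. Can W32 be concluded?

W32 would need W3, P2, and P1 (R4), but P1 is never established.

No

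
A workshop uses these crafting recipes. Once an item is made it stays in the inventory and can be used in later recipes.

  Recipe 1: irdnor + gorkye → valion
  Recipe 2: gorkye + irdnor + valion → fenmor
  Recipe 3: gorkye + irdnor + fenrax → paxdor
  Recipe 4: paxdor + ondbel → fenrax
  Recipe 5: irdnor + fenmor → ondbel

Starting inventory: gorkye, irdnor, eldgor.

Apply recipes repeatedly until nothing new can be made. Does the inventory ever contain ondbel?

Yes

irdnor + gorkye → valion (Recipe 1).
Using Recipe 2, gorkye, irdnor, and valion make fenmor.
irdnor + fenmor → ondbel (Recipe 5).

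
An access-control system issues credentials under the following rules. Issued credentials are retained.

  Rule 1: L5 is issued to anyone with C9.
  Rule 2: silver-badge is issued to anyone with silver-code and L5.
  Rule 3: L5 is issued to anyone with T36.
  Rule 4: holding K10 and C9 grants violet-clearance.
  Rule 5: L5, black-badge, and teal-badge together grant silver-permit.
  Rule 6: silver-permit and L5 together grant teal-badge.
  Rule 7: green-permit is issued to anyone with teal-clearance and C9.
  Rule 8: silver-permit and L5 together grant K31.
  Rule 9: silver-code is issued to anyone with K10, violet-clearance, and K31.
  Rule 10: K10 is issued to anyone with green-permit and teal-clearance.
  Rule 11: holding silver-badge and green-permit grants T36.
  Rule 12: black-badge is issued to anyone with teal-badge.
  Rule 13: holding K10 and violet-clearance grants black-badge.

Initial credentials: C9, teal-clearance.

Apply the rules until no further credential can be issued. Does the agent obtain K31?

K31 would need silver-permit and L5 (Rule 8), but silver-permit is never granted.

No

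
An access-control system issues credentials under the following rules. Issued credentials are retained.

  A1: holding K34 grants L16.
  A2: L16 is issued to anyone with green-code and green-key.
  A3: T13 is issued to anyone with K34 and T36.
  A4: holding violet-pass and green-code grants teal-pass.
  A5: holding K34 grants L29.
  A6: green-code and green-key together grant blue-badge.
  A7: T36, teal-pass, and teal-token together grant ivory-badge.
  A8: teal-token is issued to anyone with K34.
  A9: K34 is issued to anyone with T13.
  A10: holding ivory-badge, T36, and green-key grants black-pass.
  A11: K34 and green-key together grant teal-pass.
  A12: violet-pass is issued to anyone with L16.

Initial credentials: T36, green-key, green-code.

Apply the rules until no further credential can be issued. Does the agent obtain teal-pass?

Holding green-code and green-key grants L16 (A2).
Holding L16 grants violet-pass (A12).
Holding violet-pass and green-code grants teal-pass (A4).

Yes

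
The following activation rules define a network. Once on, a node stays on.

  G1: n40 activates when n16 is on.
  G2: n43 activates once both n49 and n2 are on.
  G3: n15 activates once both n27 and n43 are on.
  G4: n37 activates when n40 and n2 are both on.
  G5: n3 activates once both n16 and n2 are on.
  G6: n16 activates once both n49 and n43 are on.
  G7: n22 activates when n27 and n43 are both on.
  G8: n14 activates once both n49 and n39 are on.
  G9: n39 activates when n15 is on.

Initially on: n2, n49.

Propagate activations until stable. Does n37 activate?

Yes

G2: n49 and n2 on → n43 on.
n49 and n43 are on, so n16 activates (G6).
G1: n16 on → n40 on.
G4: n40 and n2 on → n37 on.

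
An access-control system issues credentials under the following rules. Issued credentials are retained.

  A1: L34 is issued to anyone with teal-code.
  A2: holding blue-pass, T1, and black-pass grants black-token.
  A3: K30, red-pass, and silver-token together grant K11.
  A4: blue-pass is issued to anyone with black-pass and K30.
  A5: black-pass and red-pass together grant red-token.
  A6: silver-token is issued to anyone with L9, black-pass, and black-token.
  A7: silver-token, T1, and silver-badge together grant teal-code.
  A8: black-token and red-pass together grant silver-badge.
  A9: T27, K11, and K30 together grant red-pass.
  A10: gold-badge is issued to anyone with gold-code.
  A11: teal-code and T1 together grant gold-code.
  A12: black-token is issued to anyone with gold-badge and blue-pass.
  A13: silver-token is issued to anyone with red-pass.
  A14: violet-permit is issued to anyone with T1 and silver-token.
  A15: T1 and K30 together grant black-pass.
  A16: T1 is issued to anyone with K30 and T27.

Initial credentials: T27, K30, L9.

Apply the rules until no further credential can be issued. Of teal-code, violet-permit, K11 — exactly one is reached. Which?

Holding K30 and T27 grants T1 (A16).
Holding T1 and K30 grants black-pass (A15).
Holding black-pass and K30 grants blue-pass (A4).
Holding blue-pass, T1, and black-pass grants black-token (A2).
Holding L9, black-pass, and black-token grants silver-token (A6).
Holding T1 and silver-token grants violet-permit (A14).
teal-code would need silver-token, T1, and silver-badge (A7), but silver-badge is never granted. K11 would need K30, red-pass, and silver-token (A3), but red-pass is never granted.

violet-permit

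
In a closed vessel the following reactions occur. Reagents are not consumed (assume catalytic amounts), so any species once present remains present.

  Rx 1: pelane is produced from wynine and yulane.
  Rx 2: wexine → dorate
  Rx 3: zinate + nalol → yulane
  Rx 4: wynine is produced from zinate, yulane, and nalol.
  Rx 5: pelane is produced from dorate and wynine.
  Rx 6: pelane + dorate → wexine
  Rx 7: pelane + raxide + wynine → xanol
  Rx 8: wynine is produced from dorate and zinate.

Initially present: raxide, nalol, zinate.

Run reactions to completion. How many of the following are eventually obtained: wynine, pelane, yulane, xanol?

4

zinate and nalol present → yulane forms (Rx 3).
zinate, yulane, and nalol present → wynine forms (Rx 4).
wynine and yulane present → pelane forms (Rx 1).
pelane, raxide, and wynine present → xanol forms (Rx 7).
wynine: reached.
pelane: reached.
yulane: reached.
xanol: reached.
All 4 are reached.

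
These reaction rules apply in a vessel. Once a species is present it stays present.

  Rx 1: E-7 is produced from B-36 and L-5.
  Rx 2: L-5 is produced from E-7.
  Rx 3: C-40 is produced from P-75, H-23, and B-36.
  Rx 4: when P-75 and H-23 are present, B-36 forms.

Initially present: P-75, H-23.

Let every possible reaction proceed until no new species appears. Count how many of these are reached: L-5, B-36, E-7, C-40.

2

P-75 and H-23 present → B-36 forms (Rx 4).
P-75, H-23, and B-36 present → C-40 forms (Rx 3).
L-5 would need E-7 (Rx 2), but E-7 never forms.
B-36: reached.
E-7 would need B-36 and L-5 (Rx 1), but L-5 never forms.
C-40: reached.
Reached: B-36 and C-40 — 2 of the 4.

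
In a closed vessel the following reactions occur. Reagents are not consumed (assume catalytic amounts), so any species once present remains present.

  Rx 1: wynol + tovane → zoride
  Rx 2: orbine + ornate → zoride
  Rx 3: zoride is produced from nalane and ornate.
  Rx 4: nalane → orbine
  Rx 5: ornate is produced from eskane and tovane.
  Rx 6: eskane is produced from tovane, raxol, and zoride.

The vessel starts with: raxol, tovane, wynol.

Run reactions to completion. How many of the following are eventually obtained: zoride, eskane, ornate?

3

wynol and tovane present → zoride forms (Rx 1).
tovane, raxol, and zoride present → eskane forms (Rx 6).
eskane and tovane present → ornate forms (Rx 5).
zoride: reached.
eskane: reached.
ornate: reached.
All 3 are reached.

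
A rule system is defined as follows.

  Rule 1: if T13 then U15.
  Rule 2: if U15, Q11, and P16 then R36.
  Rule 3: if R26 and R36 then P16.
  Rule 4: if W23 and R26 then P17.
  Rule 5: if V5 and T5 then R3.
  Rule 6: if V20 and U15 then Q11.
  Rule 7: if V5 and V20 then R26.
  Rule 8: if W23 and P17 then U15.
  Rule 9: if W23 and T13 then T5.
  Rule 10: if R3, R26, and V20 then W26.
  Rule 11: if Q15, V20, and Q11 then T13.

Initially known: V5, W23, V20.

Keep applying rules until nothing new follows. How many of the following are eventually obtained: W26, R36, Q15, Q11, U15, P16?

2

V5 and V20 hold, so R26 follows (Rule 7).
From W23 and R26, Rule 4 gives P17.
From W23 and P17, Rule 8 gives U15.
V20 and U15 hold, so Q11 follows (Rule 6).
W26 would need R3, R26, and V20 (Rule 10), but R3 is never established.
R36 would need U15, Q11, and P16 (Rule 2), but P16 is never established.
No rule produces Q15, and it is not given.
Q11: reached.
U15: reached.
P16 would need R26 and R36 (Rule 3), but R36 is never established.
Reached: Q11 and U15 — 2 of the 6.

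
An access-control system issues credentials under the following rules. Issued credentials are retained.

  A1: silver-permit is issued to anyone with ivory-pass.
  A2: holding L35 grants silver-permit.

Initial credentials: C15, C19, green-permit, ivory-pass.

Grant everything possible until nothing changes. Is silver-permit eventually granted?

Yes

Holding ivory-pass grants silver-permit (A1).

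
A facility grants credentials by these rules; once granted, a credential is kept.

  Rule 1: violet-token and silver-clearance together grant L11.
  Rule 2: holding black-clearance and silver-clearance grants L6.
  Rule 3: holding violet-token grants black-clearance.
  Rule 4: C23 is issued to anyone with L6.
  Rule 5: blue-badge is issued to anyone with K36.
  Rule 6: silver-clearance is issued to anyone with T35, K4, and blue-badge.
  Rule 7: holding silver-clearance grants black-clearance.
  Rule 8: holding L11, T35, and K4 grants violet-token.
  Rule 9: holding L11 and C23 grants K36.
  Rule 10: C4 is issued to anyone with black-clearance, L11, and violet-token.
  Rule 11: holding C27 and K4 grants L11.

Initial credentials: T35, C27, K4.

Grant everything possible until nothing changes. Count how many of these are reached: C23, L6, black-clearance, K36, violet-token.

2

Holding C27 and K4 grants L11 (Rule 11).
Holding L11, T35, and K4 grants violet-token (Rule 8).
Holding violet-token grants black-clearance (Rule 3).
C23 would need L6 (Rule 4), but L6 is never granted.
L6 would need black-clearance and silver-clearance (Rule 2), but silver-clearance is never granted.
black-clearance: reached.
K36 would need L11 and C23 (Rule 9), but C23 is never granted.
violet-token: reached.
Reached: black-clearance and violet-token — 2 of the 5.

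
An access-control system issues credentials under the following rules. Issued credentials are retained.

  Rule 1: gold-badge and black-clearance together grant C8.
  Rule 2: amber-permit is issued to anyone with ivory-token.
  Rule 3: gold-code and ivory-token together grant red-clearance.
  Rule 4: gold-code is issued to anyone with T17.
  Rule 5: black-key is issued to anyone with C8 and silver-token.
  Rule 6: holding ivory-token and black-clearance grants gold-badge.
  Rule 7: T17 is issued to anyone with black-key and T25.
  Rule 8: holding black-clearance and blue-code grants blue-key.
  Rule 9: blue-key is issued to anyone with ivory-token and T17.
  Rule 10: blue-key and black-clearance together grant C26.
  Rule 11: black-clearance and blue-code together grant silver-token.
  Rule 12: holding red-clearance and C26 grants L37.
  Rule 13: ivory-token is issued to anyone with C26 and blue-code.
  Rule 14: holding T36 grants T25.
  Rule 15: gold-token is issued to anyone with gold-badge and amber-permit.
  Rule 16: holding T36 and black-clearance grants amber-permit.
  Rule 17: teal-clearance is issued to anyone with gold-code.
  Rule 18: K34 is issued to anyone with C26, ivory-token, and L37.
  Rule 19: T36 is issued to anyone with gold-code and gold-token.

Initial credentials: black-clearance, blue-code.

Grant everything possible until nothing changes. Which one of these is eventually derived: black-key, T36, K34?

black-key

Holding black-clearance and blue-code grants blue-key (Rule 8).
Holding black-clearance and blue-code grants silver-token (Rule 11).
Holding blue-key and black-clearance grants C26 (Rule 10).
Holding C26 and blue-code grants ivory-token (Rule 13).
Holding ivory-token and black-clearance grants gold-badge (Rule 6).
Holding gold-badge and black-clearance grants C8 (Rule 1).
Holding C8 and silver-token grants black-key (Rule 5).
K34 would need C26, ivory-token, and L37 (Rule 18), but L37 is never granted. T36 would need gold-code and gold-token (Rule 19), but gold-code is never granted.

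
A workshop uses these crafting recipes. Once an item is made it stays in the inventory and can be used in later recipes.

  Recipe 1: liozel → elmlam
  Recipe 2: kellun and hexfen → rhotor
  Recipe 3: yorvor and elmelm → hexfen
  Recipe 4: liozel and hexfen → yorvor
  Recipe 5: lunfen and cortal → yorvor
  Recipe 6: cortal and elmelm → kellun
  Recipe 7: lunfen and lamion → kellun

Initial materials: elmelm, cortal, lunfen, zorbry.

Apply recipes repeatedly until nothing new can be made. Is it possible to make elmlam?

No

elmlam would need liozel (Recipe 1), but liozel is never obtained.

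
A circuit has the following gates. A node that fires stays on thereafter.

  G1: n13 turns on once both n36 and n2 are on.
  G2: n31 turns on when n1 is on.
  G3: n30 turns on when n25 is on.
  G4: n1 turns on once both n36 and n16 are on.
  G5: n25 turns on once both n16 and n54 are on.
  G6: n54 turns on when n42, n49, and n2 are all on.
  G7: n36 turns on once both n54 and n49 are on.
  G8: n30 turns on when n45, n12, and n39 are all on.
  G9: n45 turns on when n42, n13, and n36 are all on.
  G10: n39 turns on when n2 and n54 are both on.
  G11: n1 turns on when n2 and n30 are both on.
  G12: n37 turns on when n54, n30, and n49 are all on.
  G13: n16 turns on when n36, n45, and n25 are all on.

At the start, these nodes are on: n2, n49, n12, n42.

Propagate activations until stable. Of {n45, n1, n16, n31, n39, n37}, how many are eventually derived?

n42, n49, and n2 are on, so n54 turns on (G6).
n2 and n54 are on, so n39 turns on (G10).
G7: n54 and n49 on → n36 on.
n36 and n2 are on, so n13 turns on (G1).
G9: n42, n13, and n36 on → n45 on.
n45, n12, and n39 are on, so n30 turns on (G8).
G11: n2 and n30 on → n1 on.
G12: n54, n30, and n49 on → n37 on.
n1 is on, so n31 turns on (G2).
n45: reached.
n1: reached.
n16 would need n36, n45, and n25 (G13), but n25 never turns on.
n31: reached.
n39: reached.
n37: reached.
Reached: n45, n1, n31, n39, and n37 — 5 of the 6.

5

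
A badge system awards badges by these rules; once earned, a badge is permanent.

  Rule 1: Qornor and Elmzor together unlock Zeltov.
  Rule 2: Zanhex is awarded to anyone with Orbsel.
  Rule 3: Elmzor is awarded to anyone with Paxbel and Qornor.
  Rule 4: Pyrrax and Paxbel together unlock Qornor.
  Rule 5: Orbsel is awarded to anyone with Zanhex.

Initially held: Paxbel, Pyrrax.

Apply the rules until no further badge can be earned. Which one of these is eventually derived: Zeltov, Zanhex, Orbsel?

With Pyrrax and Paxbel, Qornor is earned (Rule 4).
With Paxbel and Qornor, Elmzor is earned (Rule 3).
With Qornor and Elmzor, Zeltov is earned (Rule 1).
Zanhex would need Orbsel (Rule 2), but Orbsel is never earned. Orbsel would need Zanhex (Rule 5), but Zanhex is never earned.

Zeltov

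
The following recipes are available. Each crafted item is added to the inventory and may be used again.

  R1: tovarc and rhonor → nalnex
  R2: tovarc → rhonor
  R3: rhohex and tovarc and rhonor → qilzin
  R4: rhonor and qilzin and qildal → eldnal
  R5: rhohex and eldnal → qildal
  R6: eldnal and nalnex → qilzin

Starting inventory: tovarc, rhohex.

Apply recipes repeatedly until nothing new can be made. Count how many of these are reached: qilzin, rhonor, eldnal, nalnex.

tovarc → rhonor (R2).
Using R3, rhohex, tovarc, and rhonor make qilzin.
Using R1, tovarc and rhonor make nalnex.
qilzin: reached.
rhonor: reached.
eldnal would need rhonor, qilzin, and qildal (R4), but qildal is never obtained.
nalnex: reached.
Reached: qilzin, rhonor, and nalnex — 3 of the 4.

3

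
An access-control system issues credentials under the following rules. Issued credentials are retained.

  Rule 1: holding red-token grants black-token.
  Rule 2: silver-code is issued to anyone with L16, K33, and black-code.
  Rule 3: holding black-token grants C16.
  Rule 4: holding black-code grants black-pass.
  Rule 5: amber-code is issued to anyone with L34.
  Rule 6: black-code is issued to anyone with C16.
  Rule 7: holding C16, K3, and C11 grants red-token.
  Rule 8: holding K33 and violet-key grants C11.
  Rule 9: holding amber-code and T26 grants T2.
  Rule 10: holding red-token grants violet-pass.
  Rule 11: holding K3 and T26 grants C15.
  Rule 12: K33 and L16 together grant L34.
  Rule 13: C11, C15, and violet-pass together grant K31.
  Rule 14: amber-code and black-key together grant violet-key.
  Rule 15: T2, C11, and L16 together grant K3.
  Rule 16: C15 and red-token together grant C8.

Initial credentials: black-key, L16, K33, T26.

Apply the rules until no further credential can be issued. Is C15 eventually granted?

Holding K33 and L16 grants L34 (Rule 12).
Holding L34 grants amber-code (Rule 5).
Holding amber-code and T26 grants T2 (Rule 9).
Holding amber-code and black-key grants violet-key (Rule 14).
Holding K33 and violet-key grants C11 (Rule 8).
Holding T2, C11, and L16 grants K3 (Rule 15).
Holding K3 and T26 grants C15 (Rule 11).

Yes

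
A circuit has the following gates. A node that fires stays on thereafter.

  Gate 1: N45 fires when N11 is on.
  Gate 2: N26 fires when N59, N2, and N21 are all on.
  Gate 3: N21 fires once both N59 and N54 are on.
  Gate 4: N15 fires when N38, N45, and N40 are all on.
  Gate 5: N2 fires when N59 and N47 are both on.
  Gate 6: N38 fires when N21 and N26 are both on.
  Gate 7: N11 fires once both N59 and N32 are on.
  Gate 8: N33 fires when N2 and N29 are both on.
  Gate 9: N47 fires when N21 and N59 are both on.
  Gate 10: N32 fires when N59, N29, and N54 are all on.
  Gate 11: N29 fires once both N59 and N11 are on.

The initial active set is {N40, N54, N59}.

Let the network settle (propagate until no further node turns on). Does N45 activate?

N45 would need N11 (Gate 1), but N11 never turns on.

No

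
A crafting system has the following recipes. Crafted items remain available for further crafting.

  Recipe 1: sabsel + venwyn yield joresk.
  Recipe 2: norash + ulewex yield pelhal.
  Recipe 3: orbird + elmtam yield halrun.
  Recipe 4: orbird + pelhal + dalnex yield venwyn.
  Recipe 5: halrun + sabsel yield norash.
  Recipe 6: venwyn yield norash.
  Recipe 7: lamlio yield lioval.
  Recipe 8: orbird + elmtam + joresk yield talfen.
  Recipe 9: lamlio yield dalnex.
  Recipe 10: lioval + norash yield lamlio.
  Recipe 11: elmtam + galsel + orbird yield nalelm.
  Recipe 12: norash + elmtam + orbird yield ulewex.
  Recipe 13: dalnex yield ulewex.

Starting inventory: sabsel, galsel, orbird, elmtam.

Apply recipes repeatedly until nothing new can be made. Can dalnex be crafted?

No

dalnex would need lamlio (Recipe 9), but lamlio is never obtained.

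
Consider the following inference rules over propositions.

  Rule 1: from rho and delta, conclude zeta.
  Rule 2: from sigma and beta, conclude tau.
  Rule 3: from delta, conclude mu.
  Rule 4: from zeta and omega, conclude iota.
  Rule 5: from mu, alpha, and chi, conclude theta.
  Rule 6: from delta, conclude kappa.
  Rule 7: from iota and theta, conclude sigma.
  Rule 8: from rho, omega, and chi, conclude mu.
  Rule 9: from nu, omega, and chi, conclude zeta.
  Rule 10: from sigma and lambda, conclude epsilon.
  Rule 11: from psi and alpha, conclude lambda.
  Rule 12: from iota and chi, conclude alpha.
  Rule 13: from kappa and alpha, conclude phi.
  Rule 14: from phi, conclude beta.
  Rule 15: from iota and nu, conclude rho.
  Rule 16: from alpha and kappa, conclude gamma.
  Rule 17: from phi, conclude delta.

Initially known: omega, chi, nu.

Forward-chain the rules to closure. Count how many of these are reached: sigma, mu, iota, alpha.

From nu, omega, and chi, Rule 9 gives zeta.
zeta and omega hold, so iota follows (Rule 4).
iota and nu hold, so rho follows (Rule 15).
iota and chi hold, so alpha follows (Rule 12).
rho, omega, and chi hold, so mu follows (Rule 8).
mu, alpha, and chi hold, so theta follows (Rule 5).
iota and theta hold, so sigma follows (Rule 7).
sigma: reached.
mu: reached.
iota: reached.
alpha: reached.
All 4 are reached.

4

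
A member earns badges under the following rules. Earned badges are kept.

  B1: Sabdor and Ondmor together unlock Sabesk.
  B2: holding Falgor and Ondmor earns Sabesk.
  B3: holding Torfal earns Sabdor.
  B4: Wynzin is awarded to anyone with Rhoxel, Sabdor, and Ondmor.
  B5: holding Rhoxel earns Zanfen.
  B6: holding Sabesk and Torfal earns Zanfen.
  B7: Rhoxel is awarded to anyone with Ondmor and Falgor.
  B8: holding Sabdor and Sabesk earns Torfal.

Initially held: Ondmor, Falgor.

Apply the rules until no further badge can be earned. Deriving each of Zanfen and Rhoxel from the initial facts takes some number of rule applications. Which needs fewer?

Rhoxel

Rhoxel: With Ondmor and Falgor, Rhoxel is earned (B7). [1 rule application]
Zanfen: With Ondmor and Falgor, Rhoxel is earned (B7). With Rhoxel, Zanfen is earned (B5). [2 rule applications]
Rhoxel needs fewer.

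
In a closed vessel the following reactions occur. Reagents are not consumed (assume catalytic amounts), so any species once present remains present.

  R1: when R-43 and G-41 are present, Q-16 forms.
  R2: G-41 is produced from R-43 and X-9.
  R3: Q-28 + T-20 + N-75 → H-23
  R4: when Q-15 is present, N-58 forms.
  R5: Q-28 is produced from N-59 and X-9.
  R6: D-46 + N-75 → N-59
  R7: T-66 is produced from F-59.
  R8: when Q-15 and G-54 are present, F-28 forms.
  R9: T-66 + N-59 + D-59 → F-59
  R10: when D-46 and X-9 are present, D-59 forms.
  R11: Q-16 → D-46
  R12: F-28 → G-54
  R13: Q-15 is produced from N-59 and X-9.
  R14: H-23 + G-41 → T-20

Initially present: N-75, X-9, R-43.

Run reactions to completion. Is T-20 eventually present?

T-20 would need H-23 and G-41 (R14), but H-23 never forms.

No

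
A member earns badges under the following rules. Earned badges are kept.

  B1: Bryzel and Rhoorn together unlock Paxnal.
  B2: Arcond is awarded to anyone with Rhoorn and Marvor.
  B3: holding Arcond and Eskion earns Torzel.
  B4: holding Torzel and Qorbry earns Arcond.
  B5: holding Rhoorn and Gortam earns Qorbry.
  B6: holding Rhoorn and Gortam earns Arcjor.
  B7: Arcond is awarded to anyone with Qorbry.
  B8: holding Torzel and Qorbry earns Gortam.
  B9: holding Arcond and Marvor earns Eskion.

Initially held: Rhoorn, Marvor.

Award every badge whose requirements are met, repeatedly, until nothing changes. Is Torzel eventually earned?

With Rhoorn and Marvor, Arcond is earned (B2).
With Arcond and Marvor, Eskion is earned (B9).
With Arcond and Eskion, Torzel is earned (B3).

Yes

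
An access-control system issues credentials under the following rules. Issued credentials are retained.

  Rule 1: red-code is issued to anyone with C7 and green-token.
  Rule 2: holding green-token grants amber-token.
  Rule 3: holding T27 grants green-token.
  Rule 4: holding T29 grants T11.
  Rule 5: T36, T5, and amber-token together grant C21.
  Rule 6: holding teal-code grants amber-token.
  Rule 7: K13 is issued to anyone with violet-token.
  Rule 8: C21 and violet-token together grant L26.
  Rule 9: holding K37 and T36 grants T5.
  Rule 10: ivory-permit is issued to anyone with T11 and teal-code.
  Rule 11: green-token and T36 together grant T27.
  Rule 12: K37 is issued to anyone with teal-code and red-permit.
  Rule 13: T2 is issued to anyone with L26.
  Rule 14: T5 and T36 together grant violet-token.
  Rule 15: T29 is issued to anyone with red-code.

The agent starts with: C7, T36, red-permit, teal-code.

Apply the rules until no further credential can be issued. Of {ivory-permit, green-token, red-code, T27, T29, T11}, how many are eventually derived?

0

ivory-permit would need T11 and teal-code (Rule 10), but T11 is never granted.
green-token would need T27 (Rule 3), but T27 is never granted.
red-code would need C7 and green-token (Rule 1), but green-token is never granted.
T27 would need green-token and T36 (Rule 11), but green-token is never granted.
T29 would need red-code (Rule 15), but red-code is never granted.
T11 would need T29 (Rule 4), but T29 is never granted.
None of the 6 are reached.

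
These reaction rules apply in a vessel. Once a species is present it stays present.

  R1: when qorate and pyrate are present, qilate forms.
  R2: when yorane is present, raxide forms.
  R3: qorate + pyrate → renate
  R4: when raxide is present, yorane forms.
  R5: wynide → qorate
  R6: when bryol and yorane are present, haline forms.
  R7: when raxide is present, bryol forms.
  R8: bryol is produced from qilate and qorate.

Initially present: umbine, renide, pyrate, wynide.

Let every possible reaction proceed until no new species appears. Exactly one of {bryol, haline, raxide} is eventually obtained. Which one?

bryol

wynide present → qorate forms (R5).
qorate and pyrate present → qilate forms (R1).
qilate and qorate present → bryol forms (R8).
raxide would need yorane (R2), but yorane never forms. haline would need bryol and yorane (R6), but yorane never forms.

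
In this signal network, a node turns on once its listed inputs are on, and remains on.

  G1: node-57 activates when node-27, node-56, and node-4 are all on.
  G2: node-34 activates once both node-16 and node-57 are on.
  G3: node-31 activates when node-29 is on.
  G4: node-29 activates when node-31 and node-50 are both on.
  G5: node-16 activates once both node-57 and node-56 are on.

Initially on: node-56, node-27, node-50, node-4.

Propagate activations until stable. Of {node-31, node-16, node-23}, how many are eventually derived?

node-27, node-56, and node-4 are on, so node-57 activates (G1).
G5: node-57 and node-56 on → node-16 on.
node-31 would need node-29 (G3), but node-29 never turns on.
node-16: reached.
No rule produces node-23, and it is not given.
Reached: node-16 — 1 of the 3.

1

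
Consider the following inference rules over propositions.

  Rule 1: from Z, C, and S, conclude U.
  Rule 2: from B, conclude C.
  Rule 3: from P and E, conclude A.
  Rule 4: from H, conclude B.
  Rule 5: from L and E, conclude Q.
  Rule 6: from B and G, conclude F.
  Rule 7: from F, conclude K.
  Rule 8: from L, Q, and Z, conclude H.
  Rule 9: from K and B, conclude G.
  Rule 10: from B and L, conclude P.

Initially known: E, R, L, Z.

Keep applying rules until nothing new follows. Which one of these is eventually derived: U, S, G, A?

From L and E, Rule 5 gives Q.
From L, Q, and Z, Rule 8 gives H.
From H, Rule 4 gives B.
B and L hold, so P follows (Rule 10).
From P and E, Rule 3 gives A.
G would need K and B (Rule 9), but K is never established. U would need Z, C, and S (Rule 1), but S is never established. No rule produces S, and it is not given.

A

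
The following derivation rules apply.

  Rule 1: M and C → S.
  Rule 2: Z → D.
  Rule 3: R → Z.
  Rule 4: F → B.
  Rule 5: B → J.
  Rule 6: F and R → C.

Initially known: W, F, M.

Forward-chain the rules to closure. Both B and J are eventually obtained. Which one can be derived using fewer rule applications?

B

B: From F, Rule 4 gives B. [1 rule application]
J: From F, Rule 4 gives B. From B, Rule 5 gives J. [2 rule applications]
B needs fewer.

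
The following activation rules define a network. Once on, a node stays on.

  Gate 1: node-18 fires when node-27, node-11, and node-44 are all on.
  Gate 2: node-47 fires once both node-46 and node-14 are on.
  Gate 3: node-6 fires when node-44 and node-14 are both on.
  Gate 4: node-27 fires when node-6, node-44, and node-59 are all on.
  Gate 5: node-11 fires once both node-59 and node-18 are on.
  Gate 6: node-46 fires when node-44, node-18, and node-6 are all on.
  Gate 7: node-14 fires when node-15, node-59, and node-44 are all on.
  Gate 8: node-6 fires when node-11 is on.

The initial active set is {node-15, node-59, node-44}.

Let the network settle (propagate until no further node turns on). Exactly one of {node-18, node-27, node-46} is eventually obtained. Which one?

Gate 7: node-15, node-59, and node-44 on → node-14 on.
Gate 3: node-44 and node-14 on → node-6 on.
node-6, node-44, and node-59 are on, so node-27 fires (Gate 4).
node-46 would need node-44, node-18, and node-6 (Gate 6), but node-18 never turns on. node-18 would need node-27, node-11, and node-44 (Gate 1), but node-11 never turns on.

node-27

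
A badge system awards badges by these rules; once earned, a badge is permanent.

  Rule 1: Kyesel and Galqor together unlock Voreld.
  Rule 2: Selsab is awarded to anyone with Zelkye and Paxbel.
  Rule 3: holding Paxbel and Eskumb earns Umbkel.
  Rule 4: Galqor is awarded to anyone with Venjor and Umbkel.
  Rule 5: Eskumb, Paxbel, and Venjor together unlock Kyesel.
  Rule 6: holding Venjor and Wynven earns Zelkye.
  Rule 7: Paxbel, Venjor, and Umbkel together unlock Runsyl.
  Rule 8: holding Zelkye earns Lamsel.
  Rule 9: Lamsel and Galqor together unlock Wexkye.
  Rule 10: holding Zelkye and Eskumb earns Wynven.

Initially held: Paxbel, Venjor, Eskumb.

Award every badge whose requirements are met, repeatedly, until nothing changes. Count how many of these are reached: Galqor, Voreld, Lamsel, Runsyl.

With Eskumb, Paxbel, and Venjor, Kyesel is earned (Rule 5).
With Paxbel and Eskumb, Umbkel is earned (Rule 3).
With Paxbel, Venjor, and Umbkel, Runsyl is earned (Rule 7).
With Venjor and Umbkel, Galqor is earned (Rule 4).
With Kyesel and Galqor, Voreld is earned (Rule 1).
Galqor: reached.
Voreld: reached.
Lamsel would need Zelkye (Rule 8), but Zelkye is never earned.
Runsyl: reached.
Reached: Galqor, Voreld, and Runsyl — 3 of the 4.

3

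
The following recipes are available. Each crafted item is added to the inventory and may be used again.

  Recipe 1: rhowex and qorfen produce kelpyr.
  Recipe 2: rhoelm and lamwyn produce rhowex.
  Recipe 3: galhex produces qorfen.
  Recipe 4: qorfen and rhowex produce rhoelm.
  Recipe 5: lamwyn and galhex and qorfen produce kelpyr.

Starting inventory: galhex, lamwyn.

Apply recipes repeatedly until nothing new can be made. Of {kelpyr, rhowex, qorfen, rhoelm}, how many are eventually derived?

galhex → qorfen (Recipe 3).
Using Recipe 5, lamwyn, galhex, and qorfen make kelpyr.
kelpyr: reached.
rhowex would need rhoelm and lamwyn (Recipe 2), but rhoelm is never obtained.
qorfen: reached.
rhoelm would need qorfen and rhowex (Recipe 4), but rhowex is never obtained.
Reached: kelpyr and qorfen — 2 of the 4.

2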